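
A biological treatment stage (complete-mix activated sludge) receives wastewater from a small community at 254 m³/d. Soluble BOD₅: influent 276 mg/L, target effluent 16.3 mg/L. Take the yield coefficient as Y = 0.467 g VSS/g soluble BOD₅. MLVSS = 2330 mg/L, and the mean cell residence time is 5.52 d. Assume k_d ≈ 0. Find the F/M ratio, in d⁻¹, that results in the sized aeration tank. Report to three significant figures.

Biomass mass balance (decay neglected): V·X = Y·Q·(S₀ − S)·θ_c, so V = 0.467 × 254 × (276 − 16.3) × 5.52 / 2330 = 72.98 m³.
Food-to-microorganism ratio F/M = Q S₀ / (V X) = 254 × 276 / (72.98 × 2330) = 0.4123 d⁻¹.

F/M ≈ 0.412 d⁻¹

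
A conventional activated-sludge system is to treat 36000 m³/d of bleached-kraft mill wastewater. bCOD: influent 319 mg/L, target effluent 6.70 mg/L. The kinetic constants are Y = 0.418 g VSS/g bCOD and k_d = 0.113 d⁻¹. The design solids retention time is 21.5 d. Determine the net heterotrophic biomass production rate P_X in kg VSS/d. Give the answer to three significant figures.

The observed yield is Y_obs = Y/(1 + k_d·θ_c) = 0.418 / (1 + 0.113 × 21.5) = 0.418 / 3.429 = 0.1219 g VSS per g bCOD removed.
Q·(S₀ − S) = 36000 × (319 − 6.70) × 10⁻³ = 11243 kg/d removed.
Biomass produced: P_X = Y_obs·Q·ΔS = 0.1219 × 11243 ≈ 1370 kg VSS/d.

P_X ≈ 1370 kg VSS/d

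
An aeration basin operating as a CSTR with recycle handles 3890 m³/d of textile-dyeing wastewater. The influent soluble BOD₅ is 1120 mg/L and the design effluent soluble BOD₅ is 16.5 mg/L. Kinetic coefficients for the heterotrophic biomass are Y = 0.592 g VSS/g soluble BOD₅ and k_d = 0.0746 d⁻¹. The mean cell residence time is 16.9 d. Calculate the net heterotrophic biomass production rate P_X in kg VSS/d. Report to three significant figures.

P_X ≈ 1120 kg VSS/d

Y_obs = Y / (1 + k_d θ_c) = 0.592 / (1 + 0.0746 × 16.9) = 0.592 / 2.261 = 0.2619.
Substrate removed = Q·(S₀ − S) = 3890 m³/d × (1120 − 16.5) g/m³ = 4.29×10^6 g/d = 4293 kg/d.
So the net sludge growth is P_X = 0.2619 × 4293 = 1124 kg VSS/d.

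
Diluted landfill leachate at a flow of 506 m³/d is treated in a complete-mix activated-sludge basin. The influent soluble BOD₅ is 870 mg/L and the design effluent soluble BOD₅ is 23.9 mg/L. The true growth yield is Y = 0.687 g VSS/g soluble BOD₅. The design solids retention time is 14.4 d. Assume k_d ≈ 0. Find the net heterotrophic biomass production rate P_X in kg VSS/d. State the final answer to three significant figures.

With endogenous decay neglected, the observed yield equals the true yield: Y_obs = Y = 0.687 g VSS/g soluble BOD₅.
Mass of soluble BOD₅ removed per day: Q(S₀ − S) = 506 × 846.1 g/m³ = 428.1 kg/d.
So the net sludge growth is P_X = 0.6870 × 428.1 = 294.1 kg VSS/d.

P_X ≈ 294 kg VSS/d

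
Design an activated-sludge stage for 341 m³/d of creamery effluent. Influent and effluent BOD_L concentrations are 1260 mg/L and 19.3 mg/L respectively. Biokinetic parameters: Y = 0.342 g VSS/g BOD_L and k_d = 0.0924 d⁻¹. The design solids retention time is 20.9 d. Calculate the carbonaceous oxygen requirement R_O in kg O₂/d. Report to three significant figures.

Observed yield with endogenous decay: Y_obs = Y / (1 + k_d·θ_c) = 0.342 / (1 + 0.0924 × 20.9) = 0.342 / 2.931 = 0.1167 g VSS/g BOD_L.
Substrate removed = Q·(S₀ − S) = 341 m³/d × (1260 − 19.3) g/m³ = 4.23×10^5 g/d = 423.1 kg/d.
Net sludge production P_X = 0.1167 × 423.1 = 49.36 kg VSS/d.
Carbonaceous O₂ demand = substrate oxidised − cell-mass equivalent = 423.1 − 1.42 × 49.36 = 353.0 kg O₂/d.

R_O ≈ 353 kg O₂/d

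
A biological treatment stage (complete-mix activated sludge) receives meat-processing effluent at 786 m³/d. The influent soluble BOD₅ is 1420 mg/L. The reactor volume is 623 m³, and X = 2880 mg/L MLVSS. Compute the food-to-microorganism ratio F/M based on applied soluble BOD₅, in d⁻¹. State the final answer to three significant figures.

F/M = applied load / biomass = Q·S₀/(V·X) = 786 × 1420 / (623.0 × 2880) = 0.6221 d⁻¹.

F/M ≈ 0.622 d⁻¹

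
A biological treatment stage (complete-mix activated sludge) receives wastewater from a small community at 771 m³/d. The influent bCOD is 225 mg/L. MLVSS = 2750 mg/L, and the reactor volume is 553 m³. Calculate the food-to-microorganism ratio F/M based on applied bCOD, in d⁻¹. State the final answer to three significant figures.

F/M = Q·S₀ / (V·X) = 771 × 225 / (553.0 × 2750) = 0.1141 g bCOD·(g VSS·d)⁻¹.

F/M ≈ 0.114 d⁻¹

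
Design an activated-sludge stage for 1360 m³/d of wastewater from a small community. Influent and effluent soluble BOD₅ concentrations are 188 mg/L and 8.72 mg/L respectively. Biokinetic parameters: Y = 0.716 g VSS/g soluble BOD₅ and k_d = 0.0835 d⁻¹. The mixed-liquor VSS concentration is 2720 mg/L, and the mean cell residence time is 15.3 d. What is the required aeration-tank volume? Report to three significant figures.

V ≈ 431 m³

Rearranging the biomass balance for a CMAS with decay, V = Y·Q·ΔS·θ_c / [X·(1+k_d θ_c)] = 0.716 × 1360 × (188 − 8.72) × 15.3 / [2720 × (1 + 0.0835 × 15.3)] = 2.67×10^6 / 6195 = 431.2 m³.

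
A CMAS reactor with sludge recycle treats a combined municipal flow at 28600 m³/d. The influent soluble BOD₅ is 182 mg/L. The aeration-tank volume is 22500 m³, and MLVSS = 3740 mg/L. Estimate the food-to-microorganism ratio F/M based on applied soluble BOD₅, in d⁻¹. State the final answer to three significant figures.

F/M ≈ 0.0619 d⁻¹

F/M = Q·S₀ / (V·X) = 28600 × 182 / (22500 × 3740) = 0.06186 g soluble BOD₅·(g VSS·d)⁻¹.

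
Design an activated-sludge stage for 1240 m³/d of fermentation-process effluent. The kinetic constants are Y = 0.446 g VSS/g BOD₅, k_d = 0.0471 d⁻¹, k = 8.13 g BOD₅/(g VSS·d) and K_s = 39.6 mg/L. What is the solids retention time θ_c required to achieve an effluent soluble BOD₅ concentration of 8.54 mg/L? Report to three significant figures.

From 1/θ_c = Y·k·S/(K_s + S) − k_d: Y·k·S/(K_s+S) = 0.446 × 8.13 × 8.54 / (39.6 + 8.54) = 0.6432 d⁻¹.
Then 1/θ_c = μ − k_d = 0.6432 − 0.0471 = 0.5961 d⁻¹, giving θ_c = 1.677 d.

θ_c ≈ 1.68 d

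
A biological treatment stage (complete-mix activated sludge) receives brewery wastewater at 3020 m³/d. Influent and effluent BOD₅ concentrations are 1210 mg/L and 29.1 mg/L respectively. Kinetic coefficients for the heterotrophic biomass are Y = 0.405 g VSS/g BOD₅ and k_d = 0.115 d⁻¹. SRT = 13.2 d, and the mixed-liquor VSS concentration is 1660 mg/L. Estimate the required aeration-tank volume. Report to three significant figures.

V ≈ 4560 m³

From the SRT design equation V = Y Q (S₀−S) θ_c / [X (1 + k_d θ_c)] = 0.405 × 3020 × (1210 − 29.1) × 13.2 / [1660 × (1 + 0.115 × 13.2)] = 1.91×10^7 / 4180 = 4561 m³.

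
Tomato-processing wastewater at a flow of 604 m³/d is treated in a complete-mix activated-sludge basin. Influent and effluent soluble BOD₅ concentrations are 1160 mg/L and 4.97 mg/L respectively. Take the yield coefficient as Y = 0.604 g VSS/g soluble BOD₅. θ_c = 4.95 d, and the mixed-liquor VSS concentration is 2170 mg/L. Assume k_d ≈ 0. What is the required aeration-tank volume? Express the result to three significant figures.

Biomass mass balance (decay neglected): V·X = Y·Q·(S₀ − S)·θ_c, so V = 0.604 × 604 × (1160 − 4.97) × 4.95 / 2170 = 961.2 m³.

V ≈ 961 m³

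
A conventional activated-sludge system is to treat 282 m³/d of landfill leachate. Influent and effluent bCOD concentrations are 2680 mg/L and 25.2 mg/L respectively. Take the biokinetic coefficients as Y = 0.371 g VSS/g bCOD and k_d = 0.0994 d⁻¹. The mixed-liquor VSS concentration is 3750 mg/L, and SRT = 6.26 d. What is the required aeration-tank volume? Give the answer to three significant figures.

V ≈ 286 m³

Steady-state biomass mass balance: V·X·(1 + k_d·θ_c) = Y·Q·(S₀ − S)·θ_c, so V = 0.371 × 282 × (2680 − 25.2) × 6.26 / [3750 × (1 + 0.0994 × 6.26)] = 1.74×10^6 / 6083 = 285.8 m³.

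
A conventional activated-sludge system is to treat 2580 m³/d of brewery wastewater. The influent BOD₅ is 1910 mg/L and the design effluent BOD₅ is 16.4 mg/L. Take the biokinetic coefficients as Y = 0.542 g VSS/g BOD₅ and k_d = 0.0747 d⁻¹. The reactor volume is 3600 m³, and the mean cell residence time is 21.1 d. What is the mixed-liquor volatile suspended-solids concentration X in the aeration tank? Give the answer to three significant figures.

X = Y·Q·ΔS·θ_c / [V·(1 + k_d θ_c)] = 0.542 × 2580 × (1910 − 16.4) × 21.1 / [3600 × (1 + 0.0747 × 21.1)] = 6024 mg/L.

X ≈ 6020 mg/L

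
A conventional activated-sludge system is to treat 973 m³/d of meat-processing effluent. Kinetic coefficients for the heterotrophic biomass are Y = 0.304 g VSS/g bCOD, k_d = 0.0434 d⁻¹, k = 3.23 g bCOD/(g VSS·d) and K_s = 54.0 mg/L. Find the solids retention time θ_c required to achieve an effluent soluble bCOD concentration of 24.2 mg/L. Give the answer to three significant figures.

θ_c ≈ 3.84 d

From 1/θ_c = Y·k·S/(K_s + S) − k_d: Y·k·S/(K_s+S) = 0.304 × 3.23 × 24.2 / (54.0 + 24.2) = 0.3039 d⁻¹.
θ_c = 1/(μ − k_d) = 1/(0.3039 − 0.0434) = 1/0.2605 = 3.839 d.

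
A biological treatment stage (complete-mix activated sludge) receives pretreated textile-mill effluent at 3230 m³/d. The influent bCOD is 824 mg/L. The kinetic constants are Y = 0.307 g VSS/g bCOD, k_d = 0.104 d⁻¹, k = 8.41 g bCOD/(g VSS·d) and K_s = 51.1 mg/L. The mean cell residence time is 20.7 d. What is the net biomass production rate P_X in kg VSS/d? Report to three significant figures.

From the Monod/SRT balance for a CMAS, S = K_s·(1+k_d θ_c)/[θ_c·(Y k − k_d) − 1] = 51.1 × (1 + 0.104 × 20.7) / [20.7 × (0.307 × 8.41 − 0.104) − 1] = 161.1 / 50.29 = 3.203 mg/L.
Y_obs = Y / (1 + k_d θ_c) = 0.307 / (1 + 0.104 × 20.7) = 0.307 / 3.153 = 0.09737.
Mass of bCOD removed per day: Q(S₀ − S) = 3230 × 820.8 g/m³ = 2651 kg/d.
Biomass produced: P_X = Y_obs·Q·ΔS = 0.09737 × 2651 ≈ 258.2 kg VSS/d.

P_X ≈ 258 kg VSS/d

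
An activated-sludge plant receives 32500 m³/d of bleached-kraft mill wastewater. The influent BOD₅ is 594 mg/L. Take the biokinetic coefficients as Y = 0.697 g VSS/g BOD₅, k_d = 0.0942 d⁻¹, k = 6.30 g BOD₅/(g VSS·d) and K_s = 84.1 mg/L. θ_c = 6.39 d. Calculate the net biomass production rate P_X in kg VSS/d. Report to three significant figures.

From the Monod/SRT balance for a CMAS, S = K_s·(1+k_d θ_c)/[θ_c·(Y k − k_d) − 1] = 84.1 × (1 + 0.0942 × 6.39) / [6.39 × (0.697 × 6.30 − 0.0942) − 1] = 134.7 / 26.46 = 5.092 mg/L.
Correct the yield for decay: Y_obs = Y/(1 + k_d θ_c) = 0.697 / (1 + 0.0942 × 6.39) = 0.697 / 1.602 = 0.4351.
Q·(S₀ − S) = 32500 × (594 − 5.09) × 10⁻³ = 19140 kg/d removed.
Net biomass production P_X = Y_obs × Q·(S₀ − S) = 0.4351 × 19140 = 8328 kg VSS/d.

P_X ≈ 8330 kg VSS/d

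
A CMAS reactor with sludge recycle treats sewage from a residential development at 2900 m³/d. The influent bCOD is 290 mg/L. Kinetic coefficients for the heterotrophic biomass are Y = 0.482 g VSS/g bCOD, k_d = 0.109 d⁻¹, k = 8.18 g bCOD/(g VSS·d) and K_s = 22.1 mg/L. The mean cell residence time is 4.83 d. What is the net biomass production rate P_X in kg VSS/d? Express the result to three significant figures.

Effluent substrate depends only on kinetics and SRT: S = K_s(1 + k_d θ_c) / [θ_c(Yk − k_d) − 1] = 22.1 × (1 + 0.109 × 4.83) / [4.83 × (0.482 × 8.18 − 0.109) − 1] = 33.73 / 17.52 = 1.926 mg/L.
Correct the yield for decay: Y_obs = Y/(1 + k_d θ_c) = 0.482 / (1 + 0.109 × 4.83) = 0.482 / 1.526 = 0.3158.
Q·(S₀ − S) = 2900 × (290 − 1.93) × 10⁻³ = 835.4 kg/d removed.
So the net sludge growth is P_X = 0.3158 × 835.4 = 263.8 kg VSS/d.

P_X ≈ 264 kg VSS/d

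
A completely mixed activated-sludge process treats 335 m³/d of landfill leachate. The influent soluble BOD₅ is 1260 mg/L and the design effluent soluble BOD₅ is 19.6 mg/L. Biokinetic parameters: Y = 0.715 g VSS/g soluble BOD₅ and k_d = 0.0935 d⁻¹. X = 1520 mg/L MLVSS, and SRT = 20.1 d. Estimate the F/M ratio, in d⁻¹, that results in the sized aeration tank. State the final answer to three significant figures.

Steady-state biomass mass balance: V·X·(1 + k_d·θ_c) = Y·Q·(S₀ − S)·θ_c, so V = 0.715 × 335 × (1260 − 19.6) × 20.1 / [1520 × (1 + 0.0935 × 20.1)] = 5.97×10^6 / 4377 = 1364 m³.
F/M = applied load / biomass = Q·S₀/(V·X) = 335 × 1260 / (1364 × 1520) = 0.2035 d⁻¹.

F/M ≈ 0.204 d⁻¹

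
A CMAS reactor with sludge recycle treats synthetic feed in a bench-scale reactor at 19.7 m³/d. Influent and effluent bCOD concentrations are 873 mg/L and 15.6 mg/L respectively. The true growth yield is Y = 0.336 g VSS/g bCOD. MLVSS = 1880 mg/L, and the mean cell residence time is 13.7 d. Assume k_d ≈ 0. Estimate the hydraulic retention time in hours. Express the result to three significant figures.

τ ≈ 50.4 h

Biomass mass balance (decay neglected): V·X = Y·Q·(S₀ − S)·θ_c, so V = 0.336 × 19.7 × (873 − 15.6) × 13.7 / 1880 = 41.36 m³.
HRT = V/Q = 41.36 m³ / 19.7 m³·d⁻¹ = 2.099 d × 24 = 50.38 h.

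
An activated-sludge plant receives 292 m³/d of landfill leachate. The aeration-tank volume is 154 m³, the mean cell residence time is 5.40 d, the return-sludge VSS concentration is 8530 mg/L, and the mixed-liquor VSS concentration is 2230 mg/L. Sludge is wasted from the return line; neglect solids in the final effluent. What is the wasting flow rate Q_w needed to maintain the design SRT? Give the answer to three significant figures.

θ_c = V·X/(Q_w·X_r) when wasting from the recycle, so Q_w = V·X/(θ_c·X_r) = 154.0 × 2230 / (5.40 × 8530) = 7.456 m³/d.

Q_w ≈ 7.46 m³/d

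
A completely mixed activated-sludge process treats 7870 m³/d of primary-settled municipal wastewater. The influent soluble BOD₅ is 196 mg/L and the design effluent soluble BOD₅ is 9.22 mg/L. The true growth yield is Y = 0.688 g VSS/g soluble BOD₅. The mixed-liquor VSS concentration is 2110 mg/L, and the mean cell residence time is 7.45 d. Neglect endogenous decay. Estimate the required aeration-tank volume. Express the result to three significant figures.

V ≈ 3570 m³

Biomass mass balance (decay neglected): V·X = Y·Q·(S₀ − S)·θ_c, so V = 0.688 × 7870 × (196 − 9.22) × 7.45 / 2110 = 3571 m³.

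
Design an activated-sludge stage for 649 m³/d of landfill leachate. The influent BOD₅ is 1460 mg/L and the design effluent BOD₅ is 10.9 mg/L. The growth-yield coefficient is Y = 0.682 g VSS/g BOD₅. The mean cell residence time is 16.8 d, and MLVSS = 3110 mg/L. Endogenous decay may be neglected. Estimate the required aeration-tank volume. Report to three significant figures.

V ≈ 3460 m³

V·X = Y·Q·ΔS·θ_c gives V = 0.682 × 649 × (1460 − 10.9) × 16.8 / 3110 = 3465 m³.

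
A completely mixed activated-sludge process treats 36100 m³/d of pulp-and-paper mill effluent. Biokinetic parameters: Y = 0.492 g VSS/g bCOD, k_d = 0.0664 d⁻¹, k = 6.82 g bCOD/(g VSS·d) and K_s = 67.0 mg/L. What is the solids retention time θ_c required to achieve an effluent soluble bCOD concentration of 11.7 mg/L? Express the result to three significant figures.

Specific growth rate at S = 11.7 mg/L: μ = YkS/(K_s+S) = 0.492·6.82·11.7/(67.0+11.7) = 0.4988 d⁻¹.
1/θ_c = 0.4988 − 0.0664 = 0.4324 d⁻¹, so θ_c = 2.312 d.

θ_c ≈ 2.31 d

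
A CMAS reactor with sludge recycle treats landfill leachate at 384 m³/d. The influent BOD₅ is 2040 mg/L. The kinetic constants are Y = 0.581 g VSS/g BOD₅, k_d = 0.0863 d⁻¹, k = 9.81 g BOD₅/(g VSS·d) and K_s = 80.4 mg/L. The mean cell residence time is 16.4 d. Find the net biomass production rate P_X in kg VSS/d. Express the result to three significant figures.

P_X ≈ 188 kg VSS/d

Effluent substrate depends only on kinetics and SRT: S = K_s(1 + k_d θ_c) / [θ_c(Yk − k_d) − 1] = 80.4 × (1 + 0.0863 × 16.4) / [16.4 × (0.581 × 9.81 − 0.0863) − 1] = 194.2 / 91.06 = 2.133 mg/L.
Observed yield with endogenous decay: Y_obs = Y / (1 + k_d·θ_c) = 0.581 / (1 + 0.0863 × 16.4) = 0.581 / 2.415 = 0.2405 g VSS/g BOD₅.
Q·(S₀ − S) = 384 × (2040 − 2.13) × 10⁻³ = 782.5 kg/d removed.
P_X = Y_obs · Q(S₀ − S) = 0.2405 × 782.5 = 188.2 kg VSS/d.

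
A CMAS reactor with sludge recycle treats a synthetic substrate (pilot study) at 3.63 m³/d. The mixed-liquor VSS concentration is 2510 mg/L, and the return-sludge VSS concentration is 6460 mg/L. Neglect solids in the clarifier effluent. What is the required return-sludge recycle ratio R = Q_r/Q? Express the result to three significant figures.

R ≈ 0.635

R = Q_r/Q = X/(X_r − X) = 2510 / (6460 − 2510) = 0.6354.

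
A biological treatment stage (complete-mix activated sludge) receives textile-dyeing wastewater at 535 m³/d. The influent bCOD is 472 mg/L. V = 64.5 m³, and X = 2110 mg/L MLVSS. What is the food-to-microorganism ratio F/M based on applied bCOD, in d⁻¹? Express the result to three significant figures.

F/M = applied load / biomass = Q·S₀/(V·X) = 535 × 472 / (64.50 × 2110) = 1.855 d⁻¹.

F/M ≈ 1.86 d⁻¹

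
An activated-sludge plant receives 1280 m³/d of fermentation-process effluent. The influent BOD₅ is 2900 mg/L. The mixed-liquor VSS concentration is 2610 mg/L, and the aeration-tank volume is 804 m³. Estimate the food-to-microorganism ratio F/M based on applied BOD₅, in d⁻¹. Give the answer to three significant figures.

F/M = Q·S₀ / (V·X) = 1280 × 2900 / (804.0 × 2610) = 1.769 g BOD₅·(g VSS·d)⁻¹.

F/M ≈ 1.77 d⁻¹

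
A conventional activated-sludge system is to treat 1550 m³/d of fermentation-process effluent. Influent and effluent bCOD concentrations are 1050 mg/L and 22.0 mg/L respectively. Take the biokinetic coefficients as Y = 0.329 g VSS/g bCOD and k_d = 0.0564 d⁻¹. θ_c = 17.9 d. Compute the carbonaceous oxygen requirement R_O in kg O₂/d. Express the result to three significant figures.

Observed yield with endogenous decay: Y_obs = Y / (1 + k_d·θ_c) = 0.329 / (1 + 0.0564 × 17.9) = 0.329 / 2.010 = 0.1637 g VSS/g bCOD.
Mass of bCOD removed per day: Q(S₀ − S) = 1550 × 1028 g/m³ = 1593 kg/d.
Net sludge production P_X = 0.1637 × 1593 = 260.9 kg VSS/d.
R_O = Q·ΔS − 1.42 P_X = 1593 − 370.4 = 1223 kg O₂/d.

R_O ≈ 1220 kg O₂/d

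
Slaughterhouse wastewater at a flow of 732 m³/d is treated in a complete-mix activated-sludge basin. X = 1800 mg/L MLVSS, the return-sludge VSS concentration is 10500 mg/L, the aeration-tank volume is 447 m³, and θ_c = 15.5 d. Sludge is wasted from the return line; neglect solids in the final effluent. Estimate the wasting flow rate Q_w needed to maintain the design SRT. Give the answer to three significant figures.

θ_c = V·X/(Q_w·X_r) when wasting from the recycle, so Q_w = V·X/(θ_c·X_r) = 447.0 × 1800 / (15.5 × 10500) = 4.944 m³/d.

Q_w ≈ 4.94 m³/d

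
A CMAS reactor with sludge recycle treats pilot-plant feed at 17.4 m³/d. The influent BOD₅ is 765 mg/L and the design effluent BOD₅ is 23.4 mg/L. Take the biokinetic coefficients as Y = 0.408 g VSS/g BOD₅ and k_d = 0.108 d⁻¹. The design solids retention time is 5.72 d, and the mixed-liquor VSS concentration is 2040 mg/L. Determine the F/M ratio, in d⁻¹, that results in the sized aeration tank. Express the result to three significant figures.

Rearranging the biomass balance for a CMAS with decay, V = Y·Q·ΔS·θ_c / [X·(1+k_d θ_c)] = 0.408 × 17.4 × (765 − 23.4) × 5.72 / [2040 × (1 + 0.108 × 5.72)] = 3.01×10^4 / 3300 = 9.125 m³.
Food-to-microorganism ratio F/M = Q S₀ / (V X) = 17.4 × 765 / (9.125 × 2040) = 0.7151 d⁻¹.

F/M ≈ 0.715 d⁻¹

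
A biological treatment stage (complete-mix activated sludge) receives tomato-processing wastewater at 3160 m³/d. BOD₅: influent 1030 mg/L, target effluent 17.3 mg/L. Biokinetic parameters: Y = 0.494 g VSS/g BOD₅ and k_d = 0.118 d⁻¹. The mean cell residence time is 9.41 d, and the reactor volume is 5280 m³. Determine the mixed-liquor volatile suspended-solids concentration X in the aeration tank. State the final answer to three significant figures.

X = Y·Q·ΔS·θ_c / [V·(1 + k_d θ_c)] = 0.494 × 3160 × (1030 − 17.3) × 9.41 / [5280 × (1 + 0.118 × 9.41)] = 1335 mg/L.

X ≈ 1340 mg/L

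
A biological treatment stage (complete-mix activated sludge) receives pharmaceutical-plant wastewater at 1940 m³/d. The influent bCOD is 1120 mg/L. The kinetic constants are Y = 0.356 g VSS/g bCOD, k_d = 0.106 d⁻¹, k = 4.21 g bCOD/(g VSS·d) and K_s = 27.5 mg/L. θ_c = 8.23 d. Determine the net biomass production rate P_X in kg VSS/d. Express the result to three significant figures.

For a completely mixed reactor with recycle the Lawrence–McCarty relation gives S = K_s·(1 + k_d·θ_c) / [θ_c·(Y·k − k_d) − 1] = 27.5 × (1 + 0.106 × 8.23) / [8.23 × (0.356 × 4.21 − 0.106) − 1] = 51.49 / 10.46 = 4.921 mg/L.
Correct the yield for decay: Y_obs = Y/(1 + k_d θ_c) = 0.356 / (1 + 0.106 × 8.23) = 0.356 / 1.872 = 0.1901.
Substrate removed = Q·(S₀ − S) = 1940 m³/d × (1120 − 4.92) g/m³ = 2.16×10^6 g/d = 2163 kg/d.
P_X = Y_obs · Q(S₀ − S) = 0.1901 × 2163 = 411.3 kg VSS/d.

P_X ≈ 411 kg VSS/d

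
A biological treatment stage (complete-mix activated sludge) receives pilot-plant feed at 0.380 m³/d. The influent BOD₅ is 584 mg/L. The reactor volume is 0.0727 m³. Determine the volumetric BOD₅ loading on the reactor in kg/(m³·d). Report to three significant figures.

L_v ≈ 3.05 kg BOD₅/(m³·d)

L_v = Q S₀ / V = 0.380 × 584 × 10⁻³ / 0.07270 = 3.053 kg/(m³·d).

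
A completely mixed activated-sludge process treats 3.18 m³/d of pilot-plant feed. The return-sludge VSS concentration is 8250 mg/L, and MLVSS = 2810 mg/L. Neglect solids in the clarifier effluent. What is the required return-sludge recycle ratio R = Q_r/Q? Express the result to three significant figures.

Mass balance around the secondary clarifier (neglecting effluent solids): R = X / (X_r − X) = 2810 / (8250 − 2810) = 0.5165.

R ≈ 0.517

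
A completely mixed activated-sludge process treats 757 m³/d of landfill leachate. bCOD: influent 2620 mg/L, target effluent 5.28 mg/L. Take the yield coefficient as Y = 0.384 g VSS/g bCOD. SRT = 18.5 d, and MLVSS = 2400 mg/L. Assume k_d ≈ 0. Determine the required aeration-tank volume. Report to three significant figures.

V·X = Y·Q·ΔS·θ_c gives V = 0.384 × 757 × (2620 − 5.28) × 18.5 / 2400 = 5859 m³.

V ≈ 5860 m³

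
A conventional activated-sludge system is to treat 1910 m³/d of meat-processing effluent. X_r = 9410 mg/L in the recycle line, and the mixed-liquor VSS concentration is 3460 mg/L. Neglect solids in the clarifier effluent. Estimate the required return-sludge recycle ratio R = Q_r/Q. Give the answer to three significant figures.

R ≈ 0.582

Mass balance around the secondary clarifier (neglecting effluent solids): R = X / (X_r − X) = 3460 / (9410 − 3460) = 0.5815.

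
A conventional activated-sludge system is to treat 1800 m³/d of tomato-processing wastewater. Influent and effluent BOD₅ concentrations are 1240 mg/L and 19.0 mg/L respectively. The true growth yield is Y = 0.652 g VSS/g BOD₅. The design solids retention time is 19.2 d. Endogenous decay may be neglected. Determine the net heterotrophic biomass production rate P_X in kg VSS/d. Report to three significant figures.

P_X ≈ 1430 kg VSS/d

With endogenous decay neglected, the observed yield equals the true yield: Y_obs = Y = 0.652 g VSS/g BOD₅.
Substrate removed = Q·(S₀ − S) = 1800 m³/d × (1240 − 19.0) g/m³ = 2.2×10^6 g/d = 2198 kg/d.
So the net sludge growth is P_X = 0.6520 × 2198 = 1433 kg VSS/d.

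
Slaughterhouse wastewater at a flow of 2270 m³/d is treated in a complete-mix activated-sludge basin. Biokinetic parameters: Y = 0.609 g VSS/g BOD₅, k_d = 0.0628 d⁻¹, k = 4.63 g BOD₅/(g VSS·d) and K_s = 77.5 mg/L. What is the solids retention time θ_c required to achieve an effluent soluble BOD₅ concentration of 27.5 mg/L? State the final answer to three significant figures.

At the target effluent, Y k S/(K_s+S) = 0.609×4.63×27.5/105.0 = 0.7385 d⁻¹.
Then 1/θ_c = μ − k_d = 0.7385 − 0.0628 = 0.6757 d⁻¹, giving θ_c = 1.480 d.

θ_c ≈ 1.48 d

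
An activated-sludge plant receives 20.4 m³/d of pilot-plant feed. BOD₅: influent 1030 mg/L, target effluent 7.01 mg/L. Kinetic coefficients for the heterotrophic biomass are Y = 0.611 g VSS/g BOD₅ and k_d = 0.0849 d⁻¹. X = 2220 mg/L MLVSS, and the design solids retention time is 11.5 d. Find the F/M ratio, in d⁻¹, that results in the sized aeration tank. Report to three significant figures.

From the SRT design equation V = Y Q (S₀−S) θ_c / [X (1 + k_d θ_c)] = 0.611 × 20.4 × (1030 − 7.01) × 11.5 / [2220 × (1 + 0.0849 × 11.5)] = 1.47×10^5 / 4387 = 33.42 m³.
Food-to-microorganism ratio F/M = Q S₀ / (V X) = 20.4 × 1030 / (33.42 × 2220) = 0.2832 d⁻¹.

F/M ≈ 0.283 d⁻¹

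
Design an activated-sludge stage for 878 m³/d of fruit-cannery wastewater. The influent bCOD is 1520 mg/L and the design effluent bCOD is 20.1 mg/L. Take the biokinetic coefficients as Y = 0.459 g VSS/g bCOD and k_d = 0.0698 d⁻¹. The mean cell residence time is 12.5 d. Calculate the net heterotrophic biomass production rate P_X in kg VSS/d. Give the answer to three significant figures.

P_X ≈ 323 kg VSS/d

The observed yield is Y_obs = Y/(1 + k_d·θ_c) = 0.459 / (1 + 0.0698 × 12.5) = 0.459 / 1.873 = 0.2451 g VSS per g bCOD removed.
Substrate removed = Q·(S₀ − S) = 878 m³/d × (1520 − 20.1) g/m³ = 1.32×10^6 g/d = 1317 kg/d.
Biomass produced: P_X = Y_obs·Q·ΔS = 0.2451 × 1317 ≈ 322.8 kg VSS/d.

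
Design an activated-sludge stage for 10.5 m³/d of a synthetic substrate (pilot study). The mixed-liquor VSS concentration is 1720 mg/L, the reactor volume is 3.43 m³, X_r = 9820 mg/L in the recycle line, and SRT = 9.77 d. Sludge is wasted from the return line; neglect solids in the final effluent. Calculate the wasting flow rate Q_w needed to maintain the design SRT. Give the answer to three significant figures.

Q_w ≈ 0.0615 m³/d

Q_w = (V·X)/(θ_c X_r) = 3.430 × 1720 / (9.77 × 9820) = 0.06149 m³/d.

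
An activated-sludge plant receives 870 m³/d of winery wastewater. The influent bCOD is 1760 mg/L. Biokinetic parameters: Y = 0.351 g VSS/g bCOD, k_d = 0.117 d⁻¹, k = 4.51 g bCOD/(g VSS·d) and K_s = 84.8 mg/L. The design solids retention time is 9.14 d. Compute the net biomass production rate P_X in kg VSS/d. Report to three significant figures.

Effluent substrate depends only on kinetics and SRT: S = K_s(1 + k_d θ_c) / [θ_c(Yk − k_d) − 1] = 84.8 × (1 + 0.117 × 9.14) / [9.14 × (0.351 × 4.51 − 0.117) − 1] = 175.5 / 12.40 = 14.15 mg/L.
Correct the yield for decay: Y_obs = Y/(1 + k_d θ_c) = 0.351 / (1 + 0.117 × 9.14) = 0.351 / 2.069 = 0.1696.
Q·(S₀ − S) = 870 × (1760 − 14.2) × 10⁻³ = 1519 kg/d removed.
Net biomass production P_X = Y_obs × Q·(S₀ − S) = 0.1696 × 1519 = 257.6 kg VSS/d.

P_X ≈ 258 kg VSS/d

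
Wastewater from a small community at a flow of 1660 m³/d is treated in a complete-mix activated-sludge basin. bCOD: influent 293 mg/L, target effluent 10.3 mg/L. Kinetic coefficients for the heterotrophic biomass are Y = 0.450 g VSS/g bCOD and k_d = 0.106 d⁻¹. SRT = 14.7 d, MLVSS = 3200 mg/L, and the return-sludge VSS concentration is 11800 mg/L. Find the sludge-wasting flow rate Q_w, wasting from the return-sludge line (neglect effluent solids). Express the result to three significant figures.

Rearranging the biomass balance for a CMAS with decay, V = Y·Q·ΔS·θ_c / [X·(1+k_d θ_c)] = 0.450 × 1660 × (293 − 10.3) × 14.7 / [3200 × (1 + 0.106 × 14.7)] = 3.1×10^6 / 8186 = 379.2 m³.
Wasting from the return line (neglecting effluent solids): Q_w = V·X / (θ_c·X_r) = 379.2 × 3200 / (14.7 × 11800) = 6.996 m³/d.

Q_w ≈ 7.00 m³/d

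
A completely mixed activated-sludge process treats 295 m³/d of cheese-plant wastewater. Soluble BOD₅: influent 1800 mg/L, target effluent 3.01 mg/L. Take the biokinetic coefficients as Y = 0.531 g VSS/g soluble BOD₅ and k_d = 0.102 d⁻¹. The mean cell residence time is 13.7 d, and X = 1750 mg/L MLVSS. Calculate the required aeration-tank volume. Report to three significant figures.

V ≈ 919 m³

From the SRT design equation V = Y Q (S₀−S) θ_c / [X (1 + k_d θ_c)] = 0.531 × 295 × (1800 − 3.01) × 13.7 / [1750 × (1 + 0.102 × 13.7)] = 3.86×10^6 / 4195 = 919.2 m³.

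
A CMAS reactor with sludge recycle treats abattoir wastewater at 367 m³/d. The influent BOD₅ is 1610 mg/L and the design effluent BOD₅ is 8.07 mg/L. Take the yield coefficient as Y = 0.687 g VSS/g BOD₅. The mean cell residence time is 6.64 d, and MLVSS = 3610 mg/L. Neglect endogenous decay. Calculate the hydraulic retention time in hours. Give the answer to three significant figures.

τ ≈ 48.6 h

With k_d = 0 the design equation reduces to V = Y Q (S₀−S) θ_c / X = 0.687 × 367 × (1610 − 8.07) × 6.64 / 3610 = 742.9 m³.
τ = V/Q = 742.9/367 = 2.024 d, or 48.58 h.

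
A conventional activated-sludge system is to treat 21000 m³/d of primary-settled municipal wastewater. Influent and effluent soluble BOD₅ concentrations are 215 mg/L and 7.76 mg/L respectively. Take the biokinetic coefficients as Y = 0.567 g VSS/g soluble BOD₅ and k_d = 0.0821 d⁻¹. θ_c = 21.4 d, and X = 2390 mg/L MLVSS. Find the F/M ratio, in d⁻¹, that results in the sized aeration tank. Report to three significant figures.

F/M ≈ 0.236 d⁻¹

Rearranging the biomass balance for a CMAS with decay, V = Y·Q·ΔS·θ_c / [X·(1+k_d θ_c)] = 0.567 × 21000 × (215 − 7.76) × 21.4 / [2390 × (1 + 0.0821 × 21.4)] = 5.28×10^7 / 6589 = 8014 m³.
Food-to-microorganism ratio F/M = Q S₀ / (V X) = 21000 × 215 / (8014 × 2390) = 0.2357 d⁻¹.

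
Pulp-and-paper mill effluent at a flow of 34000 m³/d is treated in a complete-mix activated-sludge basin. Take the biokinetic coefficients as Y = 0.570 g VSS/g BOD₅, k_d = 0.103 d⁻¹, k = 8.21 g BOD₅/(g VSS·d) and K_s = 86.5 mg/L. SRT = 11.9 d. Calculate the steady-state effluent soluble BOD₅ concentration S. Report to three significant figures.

From the Monod/SRT balance for a CMAS, S = K_s·(1+k_d θ_c)/[θ_c·(Y k − k_d) − 1] = 86.5 × (1 + 0.103 × 11.9) / [11.9 × (0.570 × 8.21 − 0.103) − 1] = 192.5 / 53.46 = 3.601 mg/L.

S ≈ 3.60 mg/L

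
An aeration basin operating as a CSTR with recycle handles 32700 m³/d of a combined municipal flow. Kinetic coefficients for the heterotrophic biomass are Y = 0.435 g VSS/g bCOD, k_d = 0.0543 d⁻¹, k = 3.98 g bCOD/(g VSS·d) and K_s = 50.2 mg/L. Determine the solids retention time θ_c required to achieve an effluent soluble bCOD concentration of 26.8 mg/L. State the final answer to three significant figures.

θ_c ≈ 1.82 d

Specific growth rate at S = 26.8 mg/L: μ = YkS/(K_s+S) = 0.435·3.98·26.8/(50.2+26.8) = 0.6026 d⁻¹.
Then 1/θ_c = μ − k_d = 0.6026 − 0.0543 = 0.5483 d⁻¹, giving θ_c = 1.824 d.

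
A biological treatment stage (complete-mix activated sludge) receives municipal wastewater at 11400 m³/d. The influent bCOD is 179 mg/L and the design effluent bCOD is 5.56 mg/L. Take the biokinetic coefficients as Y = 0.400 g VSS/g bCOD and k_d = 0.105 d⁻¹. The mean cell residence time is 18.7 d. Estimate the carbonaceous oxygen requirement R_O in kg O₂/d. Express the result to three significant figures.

The observed yield is Y_obs = Y/(1 + k_d·θ_c) = 0.400 / (1 + 0.105 × 18.7) = 0.400 / 2.963 = 0.1350 g VSS per g bCOD removed.
Substrate removed = Q·(S₀ − S) = 11400 m³/d × (179 − 5.56) g/m³ = 1.98×10^6 g/d = 1977 kg/d.
P_X = Y_obs·Q·(S₀ − S) = 0.1350 × 1977 = 266.9 kg VSS/d.
R_O = Q·ΔS − 1.42 P_X = 1977 − 379.0 = 1598 kg O₂/d.

R_O ≈ 1600 kg O₂/d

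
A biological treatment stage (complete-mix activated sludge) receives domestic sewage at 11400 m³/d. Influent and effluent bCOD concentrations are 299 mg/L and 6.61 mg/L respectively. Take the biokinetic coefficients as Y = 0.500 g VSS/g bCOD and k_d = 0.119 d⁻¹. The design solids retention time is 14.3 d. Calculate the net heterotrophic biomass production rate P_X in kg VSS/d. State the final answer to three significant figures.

The observed yield is Y_obs = Y/(1 + k_d·θ_c) = 0.500 / (1 + 0.119 × 14.3) = 0.500 / 2.702 = 0.1851 g VSS per g bCOD removed.
Substrate removed = Q·(S₀ − S) = 11400 m³/d × (299 − 6.61) g/m³ = 3.33×10^6 g/d = 3333 kg/d.
Net biomass production P_X = Y_obs × Q·(S₀ − S) = 0.1851 × 3333 = 616.9 kg VSS/d.

P_X ≈ 617 kg VSS/d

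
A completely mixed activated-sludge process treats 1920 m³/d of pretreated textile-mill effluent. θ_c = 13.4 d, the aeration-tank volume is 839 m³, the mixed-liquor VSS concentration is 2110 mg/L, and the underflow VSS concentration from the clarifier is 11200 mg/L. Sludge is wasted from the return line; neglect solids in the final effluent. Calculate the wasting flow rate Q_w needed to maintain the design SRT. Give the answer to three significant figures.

Q_w ≈ 11.8 m³/d

θ_c = V·X/(Q_w·X_r) when wasting from the recycle, so Q_w = V·X/(θ_c·X_r) = 839.0 × 2110 / (13.4 × 11200) = 11.80 m³/d.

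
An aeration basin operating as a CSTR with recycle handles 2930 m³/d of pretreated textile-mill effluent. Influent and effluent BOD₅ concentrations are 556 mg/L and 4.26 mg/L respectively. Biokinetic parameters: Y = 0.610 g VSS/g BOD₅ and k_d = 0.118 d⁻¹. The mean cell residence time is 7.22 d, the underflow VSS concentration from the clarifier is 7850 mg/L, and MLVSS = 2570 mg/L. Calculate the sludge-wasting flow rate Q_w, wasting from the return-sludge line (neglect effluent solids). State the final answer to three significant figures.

Steady-state biomass mass balance: V·X·(1 + k_d·θ_c) = Y·Q·(S₀ − S)·θ_c, so V = 0.610 × 2930 × (556 − 4.26) × 7.22 / [2570 × (1 + 0.118 × 7.22)] = 7.12×10^6 / 4760 = 1496 m³.
θ_c = V·X/(Q_w·X_r) when wasting from the recycle, so Q_w = V·X/(θ_c·X_r) = 1496 × 2570 / (7.22 × 7850) = 67.83 m³/d.

Q_w ≈ 67.8 m³/d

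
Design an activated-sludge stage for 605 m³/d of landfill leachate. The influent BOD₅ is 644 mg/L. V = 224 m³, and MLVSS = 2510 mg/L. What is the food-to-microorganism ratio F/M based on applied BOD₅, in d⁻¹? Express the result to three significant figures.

F/M = Q·S₀ / (V·X) = 605 × 644 / (224.0 × 2510) = 0.6930 g BOD₅·(g VSS·d)⁻¹.

F/M ≈ 0.693 d⁻¹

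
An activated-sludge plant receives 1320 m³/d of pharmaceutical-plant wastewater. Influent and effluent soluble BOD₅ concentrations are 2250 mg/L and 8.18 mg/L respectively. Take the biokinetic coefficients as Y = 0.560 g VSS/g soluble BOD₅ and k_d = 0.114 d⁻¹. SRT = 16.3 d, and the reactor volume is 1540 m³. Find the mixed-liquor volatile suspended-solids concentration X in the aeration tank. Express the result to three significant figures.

X = Y·Q·ΔS·θ_c / [V·(1 + k_d θ_c)] = 0.560 × 1320 × (2250 − 8.18) × 16.3 / [1540 × (1 + 0.114 × 16.3)] = 6137 mg/L.

X ≈ 6140 mg/L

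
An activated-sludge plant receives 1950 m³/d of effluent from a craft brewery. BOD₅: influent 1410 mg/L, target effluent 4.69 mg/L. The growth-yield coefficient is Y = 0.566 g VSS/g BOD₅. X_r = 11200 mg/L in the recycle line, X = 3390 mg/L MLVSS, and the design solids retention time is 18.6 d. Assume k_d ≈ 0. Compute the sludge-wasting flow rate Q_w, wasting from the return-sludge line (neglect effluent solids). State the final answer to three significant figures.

V·X = Y·Q·ΔS·θ_c gives V = 0.566 × 1950 × (1410 − 4.69) × 18.6 / 3390 = 8510 m³.
θ_c = V·X/(Q_w·X_r) when wasting from the recycle, so Q_w = V·X/(θ_c·X_r) = 8510 × 3390 / (18.6 × 11200) = 138.5 m³/d.

Q_w ≈ 138 m³/d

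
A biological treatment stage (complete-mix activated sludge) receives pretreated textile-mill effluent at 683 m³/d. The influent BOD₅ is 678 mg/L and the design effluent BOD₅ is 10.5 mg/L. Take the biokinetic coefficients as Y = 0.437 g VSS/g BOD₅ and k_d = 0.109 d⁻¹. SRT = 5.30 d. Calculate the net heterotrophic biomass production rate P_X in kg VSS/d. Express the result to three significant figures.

P_X ≈ 126 kg VSS/d

Observed yield with endogenous decay: Y_obs = Y / (1 + k_d·θ_c) = 0.437 / (1 + 0.109 × 5.30) = 0.437 / 1.578 = 0.2770 g VSS/g BOD₅.
Substrate removed = Q·(S₀ − S) = 683 m³/d × (678 − 10.5) g/m³ = 4.56×10^5 g/d = 455.9 kg/d.
Net biomass production P_X = Y_obs × Q·(S₀ − S) = 0.2770 × 455.9 = 126.3 kg VSS/d.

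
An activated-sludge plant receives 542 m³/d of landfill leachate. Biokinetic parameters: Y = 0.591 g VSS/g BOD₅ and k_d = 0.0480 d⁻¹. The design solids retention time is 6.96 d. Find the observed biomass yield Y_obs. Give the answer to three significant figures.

Y_obs ≈ 0.443 g VSS/g BOD₅

The observed yield is Y_obs = Y/(1 + k_d·θ_c) = 0.591 / (1 + 0.0480 × 6.96) = 0.591 / 1.334 = 0.4430 g VSS per g BOD₅ removed.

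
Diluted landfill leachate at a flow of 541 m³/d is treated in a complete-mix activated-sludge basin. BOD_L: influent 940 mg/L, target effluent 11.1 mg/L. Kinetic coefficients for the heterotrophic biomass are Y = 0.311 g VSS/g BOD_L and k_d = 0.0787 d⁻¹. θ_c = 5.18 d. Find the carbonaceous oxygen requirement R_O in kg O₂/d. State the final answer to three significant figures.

Observed yield with endogenous decay: Y_obs = Y / (1 + k_d·θ_c) = 0.311 / (1 + 0.0787 × 5.18) = 0.311 / 1.408 = 0.2209 g VSS/g BOD_L.
Substrate removed = Q·(S₀ − S) = 541 m³/d × (940 − 11.1) g/m³ = 5.03×10^5 g/d = 502.5 kg/d.
Biomass synthesised: P_X = Y_obs × 502.5 = 111.0 kg VSS/d.
R_O = Q·ΔS − 1.42 P_X = 502.5 − 157.7 = 344.9 kg O₂/d.

R_O ≈ 345 kg O₂/d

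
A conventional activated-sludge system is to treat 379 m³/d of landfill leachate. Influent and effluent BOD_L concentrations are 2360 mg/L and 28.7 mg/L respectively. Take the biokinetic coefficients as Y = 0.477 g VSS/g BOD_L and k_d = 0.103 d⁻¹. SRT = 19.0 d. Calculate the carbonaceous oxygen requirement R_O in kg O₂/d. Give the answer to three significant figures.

Observed yield with endogenous decay: Y_obs = Y / (1 + k_d·θ_c) = 0.477 / (1 + 0.103 × 19.0) = 0.477 / 2.957 = 0.1613 g VSS/g BOD_L.
ΔS = 2360 − 28.7 = 2331 mg/L, so the substrate removal rate is 379 × 2331/1000 = 883.6 kg BOD_L/d.
P_X = Y_obs·Q·(S₀ − S) = 0.1613 × 883.6 = 142.5 kg VSS/d.
R_O = Q·ΔS − 1.42 P_X = 883.6 − 202.4 = 681.2 kg O₂/d.

R_O ≈ 681 kg O₂/d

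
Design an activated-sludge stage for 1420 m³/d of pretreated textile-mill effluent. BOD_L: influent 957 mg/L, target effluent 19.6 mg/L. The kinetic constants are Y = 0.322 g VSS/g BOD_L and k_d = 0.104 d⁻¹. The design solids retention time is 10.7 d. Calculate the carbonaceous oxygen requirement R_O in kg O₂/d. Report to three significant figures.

Y_obs = Y / (1 + k_d θ_c) = 0.322 / (1 + 0.104 × 10.7) = 0.322 / 2.113 = 0.1524.
Substrate removed = Q·(S₀ − S) = 1420 m³/d × (957 − 19.6) g/m³ = 1.33×10^6 g/d = 1331 kg/d.
Net sludge production P_X = 0.1524 × 1331 = 202.9 kg VSS/d.
R_O = Q·ΔS − 1.42 P_X = 1331 − 288.1 = 1043 kg O₂/d.

R_O ≈ 1040 kg O₂/d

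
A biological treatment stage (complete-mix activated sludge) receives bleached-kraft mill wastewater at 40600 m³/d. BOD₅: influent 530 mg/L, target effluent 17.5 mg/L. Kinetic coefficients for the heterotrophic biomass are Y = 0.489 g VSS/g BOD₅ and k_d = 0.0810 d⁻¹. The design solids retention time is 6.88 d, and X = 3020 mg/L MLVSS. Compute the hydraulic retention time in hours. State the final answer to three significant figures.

τ ≈ 8.80 h

Steady-state biomass mass balance: V·X·(1 + k_d·θ_c) = Y·Q·(S₀ − S)·θ_c, so V = 0.489 × 40600 × (530 − 17.5) × 6.88 / [3020 × (1 + 0.0810 × 6.88)] = 7×10^7 / 4703 = 14885 m³.
τ = V/Q = 14885/40600 = 0.3666 d, or 8.799 h.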